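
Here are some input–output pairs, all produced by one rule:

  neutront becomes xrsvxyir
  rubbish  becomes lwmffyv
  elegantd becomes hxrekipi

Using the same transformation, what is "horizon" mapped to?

Each output is the input with this applied: shift every letter 4 places forward in the alphabet (wrapping around), then reverse the string.
On "horizon": the first step gives "lsvmdsr", and the second then gives "rsdmvsl".

rsdmvsl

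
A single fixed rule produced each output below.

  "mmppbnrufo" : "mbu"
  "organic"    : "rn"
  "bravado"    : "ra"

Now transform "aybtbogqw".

What's happening: keep one character in every 3, starting at position 2 (positions 2nd, 5th, 8th, ...).
Doing the same to "aybtbogqw": "ybq".

ybq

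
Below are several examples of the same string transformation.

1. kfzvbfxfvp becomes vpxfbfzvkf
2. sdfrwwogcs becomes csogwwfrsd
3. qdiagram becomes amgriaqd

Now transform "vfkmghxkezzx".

zxezxkghkmvf

Looking at the pairs, the operation is to reverse the string, then swap each adjacent pair of characters (1↔2, 3↔4, ...).
"vfkmghxkezzx" → "xzzekxhgmkfv" → "zxezxkghkmvf".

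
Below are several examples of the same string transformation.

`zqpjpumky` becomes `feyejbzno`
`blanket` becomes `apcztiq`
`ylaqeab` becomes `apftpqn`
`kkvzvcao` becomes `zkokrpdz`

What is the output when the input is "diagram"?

xpvgpbs

The pattern: move the first character to the end, then shift every letter 11 places backward in the alphabet (wrapping around).
Starting from "diagram": after the first operation, "iagramd"; after the second, "xpvgpbs".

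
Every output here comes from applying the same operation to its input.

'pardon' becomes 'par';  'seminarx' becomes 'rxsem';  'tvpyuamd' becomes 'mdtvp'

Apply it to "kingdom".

Rule — move the first 3 characters to the end (rotate left by 3), then delete the first 3 characters.
"kingdom" → "gdomkin" → "mkin".

mkin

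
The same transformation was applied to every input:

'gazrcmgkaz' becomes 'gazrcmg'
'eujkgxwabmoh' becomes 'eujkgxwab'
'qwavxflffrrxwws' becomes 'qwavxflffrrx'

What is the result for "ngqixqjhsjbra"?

Each output is the input with this applied: delete the last 3 characters.
Applying that to "ngqixqjhsjbra" gives "ngqixqjhsj".

ngqixqjhsj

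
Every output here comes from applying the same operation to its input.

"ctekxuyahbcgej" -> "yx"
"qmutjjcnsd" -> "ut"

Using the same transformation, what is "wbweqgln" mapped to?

ww

In each case the input is transformed by: sort the characters into reverse alphabetical order, then keep only the first 2 characters.
For "wbweqgln", step one produces "wwqnlgeb"; step two turns that into "ww".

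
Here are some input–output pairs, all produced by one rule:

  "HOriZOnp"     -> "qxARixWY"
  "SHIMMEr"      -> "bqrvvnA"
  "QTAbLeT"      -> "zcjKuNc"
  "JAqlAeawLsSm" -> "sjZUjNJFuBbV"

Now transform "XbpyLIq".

gKYHurZ

Each output is the input with this applied: shift every letter 9 places forward in the alphabet (wrapping around), then flip the case of every letter.
For "XbpyLIq", step one produces "GkyhURz"; step two turns that into "gKYHurZ".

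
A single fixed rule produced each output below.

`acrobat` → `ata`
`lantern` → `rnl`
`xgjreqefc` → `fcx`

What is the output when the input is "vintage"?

The rule is to move the last 2 characters to the front (rotate right by 2), then keep only the first 3 characters.
Starting from "vintage": after the first operation, "gevinta"; after the second, "gev".
(Check on "lantern": → "rnlante" → "rnl" ✓)

gev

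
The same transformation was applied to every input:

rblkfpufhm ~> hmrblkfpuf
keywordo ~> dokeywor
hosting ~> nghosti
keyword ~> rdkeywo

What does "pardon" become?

onpard

Looking at the pairs, the operation is to move the last 2 characters to the front (rotate right by 2).
On "pardon" that produces "onpard".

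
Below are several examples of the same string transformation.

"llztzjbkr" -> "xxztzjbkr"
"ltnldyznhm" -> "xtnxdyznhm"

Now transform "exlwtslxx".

exxwtsxxx

Looking at the pairs, the operation is to replace every "l" with "x".
Doing the same to "exlwtslxx": "exxwtsxxx".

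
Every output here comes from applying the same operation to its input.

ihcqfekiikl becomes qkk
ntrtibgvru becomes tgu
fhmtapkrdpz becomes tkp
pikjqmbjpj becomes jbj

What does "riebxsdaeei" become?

bde

Each output is the input with this applied: delete the first 2 characters, then keep one character in every 3, starting at position 2 (positions 2nd, 5th, 8th, ...).
Starting from "riebxsdaeei": after the first operation, "ebxsdaeei"; after the second, "bde".
(Check on "fhmtapkrdpz": → "mtapkrdpz" → "tkp" ✓)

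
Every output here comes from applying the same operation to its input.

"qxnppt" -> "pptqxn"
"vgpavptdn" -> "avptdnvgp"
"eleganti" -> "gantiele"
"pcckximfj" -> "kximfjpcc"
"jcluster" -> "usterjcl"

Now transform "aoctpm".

tpmaoc

Rule — move the first 3 characters to the end (rotate left by 3).
For "aoctpm" the result is "tpmaoc".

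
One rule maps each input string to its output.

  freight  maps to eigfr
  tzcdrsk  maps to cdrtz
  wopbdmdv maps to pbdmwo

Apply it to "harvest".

Rule — delete the last 2 characters, then move the first 2 characters to the end (rotate left by 2).
"harvest" → "harve" → "rveha".
(Check on "tzcdrsk": → "tzcdr" → "cdrtz" ✓)

rveha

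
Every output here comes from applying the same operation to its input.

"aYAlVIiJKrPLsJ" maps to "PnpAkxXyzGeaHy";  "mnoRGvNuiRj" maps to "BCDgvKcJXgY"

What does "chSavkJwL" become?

The rule is to flip the case of every letter, then shift every letter 11 places backward in the alphabet (wrapping around).
For "chSavkJwL" the result is "RWhPKZyLa".

RWhPKZyLa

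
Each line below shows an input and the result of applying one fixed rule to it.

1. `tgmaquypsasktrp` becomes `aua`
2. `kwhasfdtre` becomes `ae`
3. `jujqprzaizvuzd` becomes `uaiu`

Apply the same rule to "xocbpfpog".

Looking at the pairs, the operation is to keep only the vowels.
On "xocbpfpog" that produces "oo".

oo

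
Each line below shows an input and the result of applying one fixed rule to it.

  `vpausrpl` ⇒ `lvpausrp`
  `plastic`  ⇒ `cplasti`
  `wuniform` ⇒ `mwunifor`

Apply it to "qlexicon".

nqlexico

The pattern: move the last character to the front.
Doing the same to "qlexicon": "nqlexico".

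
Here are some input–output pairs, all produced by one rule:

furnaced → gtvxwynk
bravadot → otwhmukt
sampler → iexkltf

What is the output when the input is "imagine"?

zbgxbft

What's happening: move the first 3 characters to the end (rotate left by 3), then shift every letter 7 places backward in the alphabet (wrapping around).
Starting from "imagine": after the first operation, "gineima"; after the second, "zbgxbft".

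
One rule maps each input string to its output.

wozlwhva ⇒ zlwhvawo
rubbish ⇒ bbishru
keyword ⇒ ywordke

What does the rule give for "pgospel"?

ospelpg

The transformation: move the first 2 characters to the end (rotate left by 2).
"pgospel" → "ospelpg".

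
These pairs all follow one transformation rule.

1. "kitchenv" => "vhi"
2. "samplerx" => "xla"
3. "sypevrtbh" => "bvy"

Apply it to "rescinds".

sie

What's happening: keep one character in every 3, starting at position 2 (positions 2nd, 5th, 8th, ...), then reverse the string.
Working it through for "rescinds": intermediate "eis", final "sie".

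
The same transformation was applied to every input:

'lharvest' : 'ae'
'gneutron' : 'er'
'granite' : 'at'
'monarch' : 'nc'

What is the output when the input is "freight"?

The rule is to keep one character in every 3, starting at position 3 (positions 3rd, 6th, 9th, ...).
Doing the same to "freight": "eh".

eh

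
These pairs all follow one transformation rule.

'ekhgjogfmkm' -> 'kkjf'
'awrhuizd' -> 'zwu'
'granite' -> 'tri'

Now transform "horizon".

The rule is to move the last 2 characters to the front (rotate right by 2), then keep one character in every 3, starting at position 1 (positions 1st, 4th, 7th, ...).
Applying that to "horizon" gives "ooz".

ooz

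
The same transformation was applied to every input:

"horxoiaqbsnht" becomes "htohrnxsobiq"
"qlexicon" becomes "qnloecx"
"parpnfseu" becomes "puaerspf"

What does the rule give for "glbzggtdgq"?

What's happening: take characters alternately from the front and the back (1st, last, 2nd, 2nd-last, ...), then delete the last character.
Working it through for "glbzggtdgq": intermediate "gqlgbdztgg", final "gqlgbdztg".

gqlgbdztg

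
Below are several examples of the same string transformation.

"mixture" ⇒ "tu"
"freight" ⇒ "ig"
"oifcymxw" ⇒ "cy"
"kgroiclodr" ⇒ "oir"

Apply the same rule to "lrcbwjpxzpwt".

bwpw

The pattern: swap each adjacent pair of characters (1↔2, 3↔4, ...), then keep one character in every 3, starting at position 3 (positions 3rd, 6th, 9th, ...).
On "lrcbwjpxzpwt": the first step gives "rlbcjwxppztw", and the second then gives "bwpw".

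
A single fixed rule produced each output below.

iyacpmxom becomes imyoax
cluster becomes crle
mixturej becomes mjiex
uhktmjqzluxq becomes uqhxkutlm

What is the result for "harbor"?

Looking at the pairs, the operation is to take characters alternately from the front and the back (1st, last, 2nd, 2nd-last, ...), then delete the last 3 characters.
"harbor" → "hra".

hra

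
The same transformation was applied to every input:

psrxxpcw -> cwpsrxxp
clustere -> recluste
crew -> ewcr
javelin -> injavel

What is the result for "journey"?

The pattern: move the last 2 characters to the front (rotate right by 2).
For "journey" the result is "eyjourn".

eyjourn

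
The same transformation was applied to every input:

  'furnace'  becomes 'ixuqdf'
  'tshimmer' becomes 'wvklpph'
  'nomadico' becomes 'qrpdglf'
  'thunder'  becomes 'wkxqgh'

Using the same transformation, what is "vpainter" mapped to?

ysdlqwh

Rule — shift every letter 3 places forward in the alphabet (wrapping around), then delete the last character.
Applying both steps to "vpainter": "ysdlqwhu", then "ysdlqwh".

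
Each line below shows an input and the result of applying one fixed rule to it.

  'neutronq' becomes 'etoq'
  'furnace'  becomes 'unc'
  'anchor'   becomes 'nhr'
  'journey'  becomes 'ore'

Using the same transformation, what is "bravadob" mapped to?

rvdb

In each case the input is transformed by: keep every other character starting from the second (positions 2nd, 4th, 6th, ...).
Applying that to "bravadob" gives "rvdb".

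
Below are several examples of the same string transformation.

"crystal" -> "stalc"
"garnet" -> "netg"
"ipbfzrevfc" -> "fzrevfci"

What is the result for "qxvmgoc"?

What's happening: move the first character to the end, then delete the first 2 characters.
Starting from "qxvmgoc": after the first operation, "xvmgocq"; after the second, "mgocq".
(Check on "garnet": → "arnetg" → "netg" ✓)

mgocq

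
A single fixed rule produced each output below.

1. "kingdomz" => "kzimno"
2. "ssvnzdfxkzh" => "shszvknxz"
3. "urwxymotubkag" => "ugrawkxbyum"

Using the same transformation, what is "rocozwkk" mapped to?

rkokcw

The rule is to take characters alternately from the front and the back (1st, last, 2nd, 2nd-last, ...), then delete the last 2 characters.
"rocozwkk" → "rkokcwoz" → "rkokcw".
(Check on "urwxymotubkag": → "ugrawkxbyumto" → "ugrawkxbyum" ✓)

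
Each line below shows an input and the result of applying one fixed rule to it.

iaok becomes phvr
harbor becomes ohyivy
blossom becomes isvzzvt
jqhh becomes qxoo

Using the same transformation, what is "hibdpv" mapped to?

opikwc

What's happening: shift every letter 7 places forward in the alphabet (wrapping around).
On "hibdpv" that produces "opikwc".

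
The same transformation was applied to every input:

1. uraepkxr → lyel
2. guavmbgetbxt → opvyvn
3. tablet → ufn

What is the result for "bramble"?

In each case the input is transformed by: shift every letter 6 places backward in the alphabet (wrapping around), then keep every other character starting from the second (positions 2nd, 4th, 6th, ...).
Working it through for "bramble": intermediate "vlugvfy", final "lgf".

lgf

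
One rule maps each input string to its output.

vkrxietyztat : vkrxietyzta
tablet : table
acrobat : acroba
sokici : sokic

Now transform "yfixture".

yfixtur

Rule — delete the last character.
So "yfixture" becomes "yfixtur".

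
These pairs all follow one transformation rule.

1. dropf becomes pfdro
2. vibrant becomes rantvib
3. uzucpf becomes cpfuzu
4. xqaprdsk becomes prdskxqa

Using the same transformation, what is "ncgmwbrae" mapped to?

In each case the input is transformed by: move the first 3 characters to the end (rotate left by 3).
"ncgmwbrae" → "mwbraencg".

mwbraencg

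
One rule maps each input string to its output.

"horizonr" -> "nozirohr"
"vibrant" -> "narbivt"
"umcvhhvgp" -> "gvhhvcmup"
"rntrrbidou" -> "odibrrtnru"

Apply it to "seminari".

In each case the input is transformed by: move the last character to the front, then reverse the string.
"seminari" → "iseminar" → "ranimesi".
(Check on "rntrrbidou": → "urntrrbido" → "odibrrtnru" ✓)

ranimesi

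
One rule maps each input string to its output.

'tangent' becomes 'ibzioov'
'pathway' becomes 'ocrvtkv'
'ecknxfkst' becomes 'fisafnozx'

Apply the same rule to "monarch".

The rule is to shift every letter 5 places backward in the alphabet (wrapping around), then move the first 2 characters to the end (rotate left by 2).
"monarch" → "hjivmxc" → "ivmxchj".

ivmxchj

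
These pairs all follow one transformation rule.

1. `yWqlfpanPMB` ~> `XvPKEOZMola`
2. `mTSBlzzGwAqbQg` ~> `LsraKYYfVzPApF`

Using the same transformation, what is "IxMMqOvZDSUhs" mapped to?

hWllPnUycrtGR

In each case the input is transformed by: shift every letter 1 place backward in the alphabet (wrapping around), then flip the case of every letter.
Doing the same to "IxMMqOvZDSUhs": "hWllPnUycrtGR".
(Check on "mTSBlzzGwAqbQg": → "lSRAkyyFvZpaPf" → "LsraKYYfVzPApF" ✓)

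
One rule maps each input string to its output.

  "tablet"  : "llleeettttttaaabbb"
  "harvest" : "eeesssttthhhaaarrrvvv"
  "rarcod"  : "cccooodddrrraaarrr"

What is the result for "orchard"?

aaarrrdddooorrrccchhh

In each case the input is transformed by: move the last 3 characters to the front (rotate right by 3), then repeat every character 3 times.
Applying both steps to "orchard": "ardorch", then "aaarrrdddooorrrccchhh".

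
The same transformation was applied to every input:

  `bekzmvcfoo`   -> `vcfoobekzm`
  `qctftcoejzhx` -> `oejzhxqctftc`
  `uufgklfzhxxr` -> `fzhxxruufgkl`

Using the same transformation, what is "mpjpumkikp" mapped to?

The rule is to swap the front and back halves of the string.
On "mpjpumkikp" that produces "mkikpmpjpu".

mkikpmpjpu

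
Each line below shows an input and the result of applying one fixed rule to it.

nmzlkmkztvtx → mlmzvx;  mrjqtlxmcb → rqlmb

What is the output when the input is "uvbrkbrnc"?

vrbn

In each case the input is transformed by: keep every other character starting from the second (positions 2nd, 4th, 6th, ...).
Applying that to "uvbrkbrnc" gives "vrbn".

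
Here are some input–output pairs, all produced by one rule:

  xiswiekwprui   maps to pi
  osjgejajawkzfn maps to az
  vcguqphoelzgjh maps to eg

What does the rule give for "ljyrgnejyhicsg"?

The rule is to keep one character in every 3, starting at position 3 (positions 3rd, 6th, 9th, ...), then delete the first 2 characters.
So "ljyrgnejyhicsg" becomes "yc".
(Check on "vcguqphoelzgjh": → "gpeg" → "eg" ✓)

yc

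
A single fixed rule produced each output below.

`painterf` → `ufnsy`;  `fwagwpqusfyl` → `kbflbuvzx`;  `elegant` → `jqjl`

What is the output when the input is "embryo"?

jrg

Each output is the input with this applied: delete the last 3 characters, then shift every letter 5 places forward in the alphabet (wrapping around).
Working it through for "embryo": intermediate "emb", final "jrg".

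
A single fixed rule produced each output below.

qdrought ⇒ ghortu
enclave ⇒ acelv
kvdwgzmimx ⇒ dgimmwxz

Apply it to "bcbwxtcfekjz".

bcefjktwxz

The rule is to delete the first 2 characters, then sort the characters into alphabetical order.
For "bcbwxtcfekjz", step one produces "bwxtcfekjz"; step two turns that into "bcefjktwxz".
(Check on "kvdwgzmimx": → "dwgzmimx" → "dgimmwxz" ✓)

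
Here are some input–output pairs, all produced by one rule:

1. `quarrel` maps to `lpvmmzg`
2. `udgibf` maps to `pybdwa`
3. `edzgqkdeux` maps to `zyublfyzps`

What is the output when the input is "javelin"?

The transformation: shift every letter 5 places backward in the alphabet (wrapping around).
For "javelin" the result is "evqzgdi".

evqzgdi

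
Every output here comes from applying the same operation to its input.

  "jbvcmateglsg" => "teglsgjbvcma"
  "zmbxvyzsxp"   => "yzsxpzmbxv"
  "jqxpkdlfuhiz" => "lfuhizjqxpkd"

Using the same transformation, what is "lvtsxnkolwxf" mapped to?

What's happening: swap the front and back halves of the string.
So "lvtsxnkolwxf" becomes "kolwxflvtsxn".

kolwxflvtsxn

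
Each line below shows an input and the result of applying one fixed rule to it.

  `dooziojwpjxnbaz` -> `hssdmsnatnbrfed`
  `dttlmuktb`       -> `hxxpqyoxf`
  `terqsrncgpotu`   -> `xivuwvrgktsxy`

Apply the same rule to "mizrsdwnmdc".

Rule — shift every letter 4 places forward in the alphabet (wrapping around).
So "mizrsdwnmdc" becomes "qmdvwharqhg".

qmdvwharqhg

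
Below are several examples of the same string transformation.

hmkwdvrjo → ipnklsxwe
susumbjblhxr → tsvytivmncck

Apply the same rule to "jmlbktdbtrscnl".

The transformation: shift every letter 1 place forward in the alphabet (wrapping around), then take characters alternately from the front and the back (1st, last, 2nd, 2nd-last, ...).
Applying both steps to "jmlbktdbtrscnl": "knmcluecustdom", then "kmnomdctlsuuec".

kmnomdctlsuuec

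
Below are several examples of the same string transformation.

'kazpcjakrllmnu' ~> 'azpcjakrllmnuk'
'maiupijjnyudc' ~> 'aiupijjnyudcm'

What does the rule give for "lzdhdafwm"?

In each case the input is transformed by: move the first character to the end.
Applying that to "lzdhdafwm" gives "zdhdafwml".

zdhdafwml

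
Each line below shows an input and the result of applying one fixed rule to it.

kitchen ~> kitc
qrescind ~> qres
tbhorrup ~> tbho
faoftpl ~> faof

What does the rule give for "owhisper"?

The transformation: keep only the first 4 characters.
"owhisper" → "owhi".

owhi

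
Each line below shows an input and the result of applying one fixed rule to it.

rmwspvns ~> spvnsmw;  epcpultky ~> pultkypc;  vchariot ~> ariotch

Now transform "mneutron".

utronne

In each case the input is transformed by: delete the first character, then move the first 2 characters to the end (rotate left by 2).
"mneutron" → "neutron" → "utronne".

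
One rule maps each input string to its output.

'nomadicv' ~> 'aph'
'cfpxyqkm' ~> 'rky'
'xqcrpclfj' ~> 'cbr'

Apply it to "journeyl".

The pattern: keep one character in every 3, starting at position 2 (positions 2nd, 5th, 8th, ...), then shift every letter 12 places forward in the alphabet (wrapping around).
Doing the same to "journeyl": "azx".

azx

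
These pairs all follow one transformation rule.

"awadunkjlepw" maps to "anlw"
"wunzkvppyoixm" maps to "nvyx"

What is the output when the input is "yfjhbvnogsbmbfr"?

In each case the input is transformed by: keep one character in every 3, starting at position 3 (positions 3rd, 6th, 9th, ...).
On "yfjhbvnogsbmbfr" that produces "jvgmr".

jvgmr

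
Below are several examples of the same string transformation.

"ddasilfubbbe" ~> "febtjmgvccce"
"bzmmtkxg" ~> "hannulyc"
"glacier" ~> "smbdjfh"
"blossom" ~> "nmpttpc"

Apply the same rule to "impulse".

The rule is to swap the first and last characters, then shift every letter 1 place forward in the alphabet (wrapping around).
For "impulse" the result is "fnqvmtj".

fnqvmtj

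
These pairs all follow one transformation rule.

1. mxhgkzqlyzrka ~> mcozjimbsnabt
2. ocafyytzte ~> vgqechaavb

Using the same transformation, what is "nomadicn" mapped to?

In each case the input is transformed by: shift every letter 2 places forward in the alphabet (wrapping around), then move the last 2 characters to the front (rotate right by 2).
For "nomadicn", step one produces "pqocfkep"; step two turns that into "eppqocfk".

eppqocfk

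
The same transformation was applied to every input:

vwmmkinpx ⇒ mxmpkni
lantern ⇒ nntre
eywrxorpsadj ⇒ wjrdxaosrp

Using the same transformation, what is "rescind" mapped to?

sdcni

In each case the input is transformed by: delete the first 2 characters, then take characters alternately from the front and the back (1st, last, 2nd, 2nd-last, ...).
On "rescind" that produces "sdcni".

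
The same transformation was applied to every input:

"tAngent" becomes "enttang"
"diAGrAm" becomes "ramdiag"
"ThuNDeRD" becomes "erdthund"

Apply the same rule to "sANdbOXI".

Each output is the input with this applied: move the last 3 characters to the front (rotate right by 3), then convert every letter to lowercase.
On "sANdbOXI": the first step gives "OXIsANdb", and the second then gives "oxisandb".

oxisandb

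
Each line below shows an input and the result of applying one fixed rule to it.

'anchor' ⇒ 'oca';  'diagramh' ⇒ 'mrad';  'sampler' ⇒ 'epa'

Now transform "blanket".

The rule is to reverse the string, then keep every other character starting from the second (positions 2nd, 4th, 6th, ...).
Applying both steps to "blanket": "teknalb", then "enl".

enl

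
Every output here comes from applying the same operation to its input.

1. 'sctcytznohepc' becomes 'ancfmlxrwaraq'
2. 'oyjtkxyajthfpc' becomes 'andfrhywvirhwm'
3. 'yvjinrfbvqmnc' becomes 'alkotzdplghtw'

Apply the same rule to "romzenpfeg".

ecdnlcxkmp

What's happening: shift every letter 2 places backward in the alphabet (wrapping around), then reverse the string.
Working it through for "romzenpfeg": intermediate "pmkxclndce", final "ecdnlcxkmp".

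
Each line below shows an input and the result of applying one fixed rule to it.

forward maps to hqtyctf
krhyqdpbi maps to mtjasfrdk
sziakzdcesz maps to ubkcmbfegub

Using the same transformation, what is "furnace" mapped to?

hwtpceg

Each output is the input with this applied: shift every letter 2 places forward in the alphabet (wrapping around).
Applying that to "furnace" gives "hwtpceg".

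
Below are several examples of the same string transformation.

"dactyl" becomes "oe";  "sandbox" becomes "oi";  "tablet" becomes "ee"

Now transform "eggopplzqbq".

The pattern: shift every letter 11 places forward in the alphabet (wrapping around), then keep only the vowels.
Working it through for "eggopplzqbq": intermediate "prrzaawkbmb", final "aa".

aa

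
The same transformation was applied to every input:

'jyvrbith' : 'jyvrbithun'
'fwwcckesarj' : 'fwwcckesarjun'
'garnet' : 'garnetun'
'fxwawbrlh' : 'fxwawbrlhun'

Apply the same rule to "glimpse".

glimpseun

In each case the input is transformed by: append "un".
On "glimpse" that produces "glimpseun".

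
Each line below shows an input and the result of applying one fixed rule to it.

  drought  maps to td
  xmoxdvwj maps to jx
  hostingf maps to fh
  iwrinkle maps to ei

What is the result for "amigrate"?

ea

The transformation: move the last character to the front, then keep only the first 2 characters.
For "amigrate", step one produces "eamigrat"; step two turns that into "ea".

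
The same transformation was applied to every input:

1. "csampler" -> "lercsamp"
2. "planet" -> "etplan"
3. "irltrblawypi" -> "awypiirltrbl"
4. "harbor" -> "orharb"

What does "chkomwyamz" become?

The rule is to swap the front and back halves of the string, then move the first character to the end.
Working it through for "chkomwyamz": intermediate "wyamzchkom", final "yamzchkomw".
(Check on "planet": → "netpla" → "etplan" ✓)

yamzchkomw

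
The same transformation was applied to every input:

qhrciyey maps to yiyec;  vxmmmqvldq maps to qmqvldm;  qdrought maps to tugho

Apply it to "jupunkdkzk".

knkdkzu

The rule is to delete the first 3 characters, then swap the first and last characters.
Applying that to "jupunkdkzk" gives "knkdkzu".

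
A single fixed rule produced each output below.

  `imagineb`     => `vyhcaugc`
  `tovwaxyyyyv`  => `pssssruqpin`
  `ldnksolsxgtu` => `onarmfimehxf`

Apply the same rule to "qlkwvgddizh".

btcxxapqefk

Each output is the input with this applied: reverse the string, then shift every letter 6 places backward in the alphabet (wrapping around).
For "qlkwvgddizh", step one produces "hziddgvwklq"; step two turns that into "btcxxapqefk".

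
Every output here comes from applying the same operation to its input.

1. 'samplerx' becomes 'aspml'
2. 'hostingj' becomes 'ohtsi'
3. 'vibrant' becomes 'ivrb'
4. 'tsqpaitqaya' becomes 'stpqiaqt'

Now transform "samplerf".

aspml

What's happening: delete the last 3 characters, then swap each adjacent pair of characters (1↔2, 3↔4, ...).
For "samplerf", step one produces "sampl"; step two turns that into "aspml".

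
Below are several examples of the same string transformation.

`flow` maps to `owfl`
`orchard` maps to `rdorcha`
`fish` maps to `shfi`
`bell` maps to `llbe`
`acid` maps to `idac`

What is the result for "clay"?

aycl

The transformation: move the last 2 characters to the front (rotate right by 2).
On "clay" that produces "aycl".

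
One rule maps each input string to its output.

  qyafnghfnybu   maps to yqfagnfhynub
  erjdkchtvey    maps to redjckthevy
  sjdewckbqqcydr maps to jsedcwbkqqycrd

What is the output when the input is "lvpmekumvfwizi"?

vlmpkemufviwiz

Looking at the pairs, the operation is to swap each adjacent pair of characters (1↔2, 3↔4, ...).
Applying that to "lvpmekumvfwizi" gives "vlmpkemufviwiz".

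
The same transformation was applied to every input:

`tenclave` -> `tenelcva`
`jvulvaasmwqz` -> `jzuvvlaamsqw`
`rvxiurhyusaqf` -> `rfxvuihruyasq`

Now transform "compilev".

The transformation: move the last character to the front, then swap each adjacent pair of characters (1↔2, 3↔4, ...).
Working it through for "compilev": intermediate "vcompile", final "cvmoipel".

cvmoipel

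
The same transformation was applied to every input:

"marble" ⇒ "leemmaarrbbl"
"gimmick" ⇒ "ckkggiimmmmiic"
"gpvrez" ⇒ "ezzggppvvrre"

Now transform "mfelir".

irrmmffeelli

In each case the input is transformed by: double every character, then move the last 3 characters to the front (rotate right by 3).
Working it through for "mfelir": intermediate "mmffeelliirr", final "irrmmffeelli".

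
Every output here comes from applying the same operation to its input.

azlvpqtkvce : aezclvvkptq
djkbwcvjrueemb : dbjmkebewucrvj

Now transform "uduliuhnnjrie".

Each output is the input with this applied: take characters alternately from the front and the back (1st, last, 2nd, 2nd-last, ...).
For "uduliuhnnjrie" the result is "uediurljinunh".

uediurljinunh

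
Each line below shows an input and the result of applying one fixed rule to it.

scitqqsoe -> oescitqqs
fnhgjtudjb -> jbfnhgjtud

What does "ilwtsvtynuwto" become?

toilwtsvtynuw

Looking at the pairs, the operation is to move the last 2 characters to the front (rotate right by 2).
On "ilwtsvtynuwto" that produces "toilwtsvtynuw".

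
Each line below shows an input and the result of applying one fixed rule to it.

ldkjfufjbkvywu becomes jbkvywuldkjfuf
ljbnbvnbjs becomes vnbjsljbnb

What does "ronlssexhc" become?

Looking at the pairs, the operation is to swap the front and back halves of the string.
Doing the same to "ronlssexhc": "sexhcronls".

sexhcronls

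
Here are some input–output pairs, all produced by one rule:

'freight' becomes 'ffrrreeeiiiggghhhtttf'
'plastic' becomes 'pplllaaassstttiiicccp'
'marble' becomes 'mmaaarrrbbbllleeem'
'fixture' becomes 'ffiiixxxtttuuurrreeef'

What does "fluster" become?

ffllluuusssttteeerrrf

The rule is to repeat every character 3 times, then move the first character to the end.
"fluster" → "fffllluuusssttteeerrr" → "ffllluuusssttteeerrrf".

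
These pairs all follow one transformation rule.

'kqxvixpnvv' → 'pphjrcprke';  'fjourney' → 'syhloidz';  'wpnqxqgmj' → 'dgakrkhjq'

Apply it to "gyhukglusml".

The transformation: reverse the string, then shift every letter 6 places backward in the alphabet (wrapping around).
Starting from "gyhukglusml": after the first operation, "lmsulgkuhyg"; after the second, "fgmofaeobsa".
(Check on "wpnqxqgmj": → "jmgqxqnpw" → "dgakrkhjq" ✓)

fgmofaeobsa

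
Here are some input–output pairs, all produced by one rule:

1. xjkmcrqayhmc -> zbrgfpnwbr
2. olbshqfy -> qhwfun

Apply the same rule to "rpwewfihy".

In each case the input is transformed by: shift every letter 11 places backward in the alphabet (wrapping around), then delete the first 2 characters.
Working it through for "rpwewfihy": intermediate "geltluxwn", final "ltluxwn".

ltluxwn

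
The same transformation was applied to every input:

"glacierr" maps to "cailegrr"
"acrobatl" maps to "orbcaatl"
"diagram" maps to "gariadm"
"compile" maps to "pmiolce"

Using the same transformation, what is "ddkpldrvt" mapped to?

The transformation: move the first 3 characters to the end (rotate left by 3), then take characters alternately from the front and the back (1st, last, 2nd, 2nd-last, ...).
Starting from "ddkpldrvt": after the first operation, "pldrvtddk"; after the second, "pkldddrtv".

pkldddrtv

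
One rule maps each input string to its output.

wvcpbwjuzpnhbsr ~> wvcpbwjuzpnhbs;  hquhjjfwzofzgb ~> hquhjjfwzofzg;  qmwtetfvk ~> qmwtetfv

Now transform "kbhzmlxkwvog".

The pattern: delete the last character.
"kbhzmlxkwvog" → "kbhzmlxkwvo".

kbhzmlxkwvo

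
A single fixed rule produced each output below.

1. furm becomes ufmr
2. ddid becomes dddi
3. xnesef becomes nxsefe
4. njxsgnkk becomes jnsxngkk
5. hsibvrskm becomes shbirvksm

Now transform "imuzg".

mizug

Rule — swap each adjacent pair of characters (1↔2, 3↔4, ...).
On "imuzg" that produces "mizug".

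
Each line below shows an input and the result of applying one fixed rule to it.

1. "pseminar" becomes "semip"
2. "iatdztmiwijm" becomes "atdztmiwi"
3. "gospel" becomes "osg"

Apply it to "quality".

ualq

What's happening: delete the last 3 characters, then move the first character to the end.
Working it through for "quality": intermediate "qual", final "ualq".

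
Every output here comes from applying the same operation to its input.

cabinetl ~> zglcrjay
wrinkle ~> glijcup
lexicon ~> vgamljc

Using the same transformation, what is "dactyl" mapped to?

In each case the input is transformed by: move the first 2 characters to the end (rotate left by 2), then shift every letter 2 places backward in the alphabet (wrapping around).
For "dactyl", step one produces "ctylda"; step two turns that into "arwjby".

arwjby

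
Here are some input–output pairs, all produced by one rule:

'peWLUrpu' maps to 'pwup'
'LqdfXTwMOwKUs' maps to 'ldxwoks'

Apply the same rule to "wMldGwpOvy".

The pattern: keep every other character starting from the first (positions 1st, 3rd, 5th, ...), then convert every letter to lowercase.
Applying both steps to "wMldGwpOvy": "wlGpv", then "wlgpv".
(Check on "peWLUrpu": → "pWUp" → "pwup" ✓)

wlgpv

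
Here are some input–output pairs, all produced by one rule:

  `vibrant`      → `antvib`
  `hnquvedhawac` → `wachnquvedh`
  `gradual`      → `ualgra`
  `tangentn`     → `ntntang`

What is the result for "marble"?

Each output is the input with this applied: move the last 3 characters to the front (rotate right by 3), then delete the last character.
"marble" → "blemar" → "blema".

blema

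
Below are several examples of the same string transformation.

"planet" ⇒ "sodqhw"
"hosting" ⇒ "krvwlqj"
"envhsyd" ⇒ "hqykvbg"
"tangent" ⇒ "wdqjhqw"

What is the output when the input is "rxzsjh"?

uacvmk

The rule is to shift every letter 3 places forward in the alphabet (wrapping around).
Applying that to "rxzsjh" gives "uacvmk".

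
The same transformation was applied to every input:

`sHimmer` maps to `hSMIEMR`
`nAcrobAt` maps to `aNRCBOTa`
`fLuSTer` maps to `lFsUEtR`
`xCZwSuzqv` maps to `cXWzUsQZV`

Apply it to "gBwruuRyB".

bGRWUUYrb

The rule is to swap each adjacent pair of characters (1↔2, 3↔4, ...), then flip the case of every letter.
Starting from "gBwruuRyB": after the first operation, "BgrwuuyRB"; after the second, "bGRWUUYrb".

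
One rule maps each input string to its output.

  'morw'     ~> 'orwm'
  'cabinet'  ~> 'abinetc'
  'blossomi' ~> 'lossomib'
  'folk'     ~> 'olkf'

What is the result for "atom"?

The transformation: move the first character to the end.
On "atom" that produces "toma".

toma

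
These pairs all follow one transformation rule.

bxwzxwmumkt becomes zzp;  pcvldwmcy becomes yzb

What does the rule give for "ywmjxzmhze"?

Looking at the pairs, the operation is to keep one character in every 3, starting at position 3 (positions 3rd, 6th, 9th, ...), then shift every letter 3 places forward in the alphabet (wrapping around).
For "ywmjxzmhze" the result is "pcc".

pcc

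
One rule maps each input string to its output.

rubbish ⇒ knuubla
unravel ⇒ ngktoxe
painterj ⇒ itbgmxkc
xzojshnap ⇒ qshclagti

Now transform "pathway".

Looking at the pairs, the operation is to shift every letter 7 places backward in the alphabet (wrapping around).
For "pathway" the result is "itmaptr".

itmaptr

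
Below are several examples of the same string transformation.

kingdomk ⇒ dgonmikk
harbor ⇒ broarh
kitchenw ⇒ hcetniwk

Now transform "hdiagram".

What's happening: swap the front and back halves of the string, then take characters alternately from the front and the back (1st, last, 2nd, 2nd-last, ...).
Starting from "hdiagram": after the first operation, "gramhdia"; after the second, "gariadmh".

gariadmh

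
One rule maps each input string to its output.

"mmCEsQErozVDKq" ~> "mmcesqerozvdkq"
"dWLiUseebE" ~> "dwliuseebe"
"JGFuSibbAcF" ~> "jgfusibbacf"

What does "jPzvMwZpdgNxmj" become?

jpzvmwzpdgnxmj

Rule — convert every letter to lowercase.
Doing the same to "jPzvMwZpdgNxmj": "jpzvmwzpdgnxmj".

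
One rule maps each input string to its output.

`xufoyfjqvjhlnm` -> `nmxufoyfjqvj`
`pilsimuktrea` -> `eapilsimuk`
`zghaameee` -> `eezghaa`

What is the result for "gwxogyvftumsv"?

svgwxogyvft

The rule is to move the last 2 characters to the front (rotate right by 2), then delete the last 2 characters.
So "gwxogyvftumsv" becomes "svgwxogyvft".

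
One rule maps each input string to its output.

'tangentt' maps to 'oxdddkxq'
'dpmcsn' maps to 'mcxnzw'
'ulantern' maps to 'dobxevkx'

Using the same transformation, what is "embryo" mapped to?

biyowl

What's happening: swap the front and back halves of the string, then shift every letter 10 places forward in the alphabet (wrapping around).
Working it through for "embryo": intermediate "ryoemb", final "biyowl".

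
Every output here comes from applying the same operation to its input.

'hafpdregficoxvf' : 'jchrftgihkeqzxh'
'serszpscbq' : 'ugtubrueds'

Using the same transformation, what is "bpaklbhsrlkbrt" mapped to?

drcmndjutnmdtv

The pattern: shift every letter 2 places forward in the alphabet (wrapping around).
On "bpaklbhsrlkbrt" that produces "drcmndjutnmdtv".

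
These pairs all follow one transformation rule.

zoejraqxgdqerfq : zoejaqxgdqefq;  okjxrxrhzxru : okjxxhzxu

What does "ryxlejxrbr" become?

yxlejxb

The rule is to remove every "r".
So "ryxlejxrbr" becomes "yxlejxb".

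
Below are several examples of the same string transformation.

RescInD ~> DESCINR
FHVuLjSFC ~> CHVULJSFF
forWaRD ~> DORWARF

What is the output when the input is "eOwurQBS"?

The transformation: swap the first and last characters, then convert every letter to uppercase.
Applying both steps to "eOwurQBS": "SOwurQBe", then "SOWURQBE".

SOWURQBE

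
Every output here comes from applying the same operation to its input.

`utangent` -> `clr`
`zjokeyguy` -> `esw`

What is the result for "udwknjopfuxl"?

svj

What's happening: shift every letter 2 places backward in the alphabet (wrapping around), then keep only the last 3 characters.
"udwknjopfuxl" → "svj".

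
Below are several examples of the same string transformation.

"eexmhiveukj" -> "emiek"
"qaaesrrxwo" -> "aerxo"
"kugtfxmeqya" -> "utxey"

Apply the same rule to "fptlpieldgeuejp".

Each output is the input with this applied: keep every other character starting from the second (positions 2nd, 4th, 6th, ...).
On "fptlpieldgeuejp" that produces "plilguj".

plilguj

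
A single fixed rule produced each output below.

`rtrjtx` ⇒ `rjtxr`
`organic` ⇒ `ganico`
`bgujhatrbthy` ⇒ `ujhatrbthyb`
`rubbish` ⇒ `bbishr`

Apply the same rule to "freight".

eightf

The pattern: move the first 2 characters to the end (rotate left by 2), then delete the last character.
For "freight", step one produces "eightfr"; step two turns that into "eightf".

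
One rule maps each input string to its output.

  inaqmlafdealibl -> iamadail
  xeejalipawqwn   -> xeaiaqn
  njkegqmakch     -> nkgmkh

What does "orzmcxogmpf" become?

ozcomf

The pattern: keep every other character starting from the first (positions 1st, 3rd, 5th, ...).
Doing the same to "orzmcxogmpf": "ozcomf".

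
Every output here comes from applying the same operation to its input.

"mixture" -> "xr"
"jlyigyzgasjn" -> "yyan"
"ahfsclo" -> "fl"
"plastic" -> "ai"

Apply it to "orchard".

cr

Rule — keep one character in every 3, starting at position 3 (positions 3rd, 6th, 9th, ...).
On "orchard" that produces "cr".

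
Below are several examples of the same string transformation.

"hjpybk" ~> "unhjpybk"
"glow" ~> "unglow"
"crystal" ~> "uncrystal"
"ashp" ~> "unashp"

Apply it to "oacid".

unoacid

The pattern: prepend "un".
So "oacid" becomes "unoacid".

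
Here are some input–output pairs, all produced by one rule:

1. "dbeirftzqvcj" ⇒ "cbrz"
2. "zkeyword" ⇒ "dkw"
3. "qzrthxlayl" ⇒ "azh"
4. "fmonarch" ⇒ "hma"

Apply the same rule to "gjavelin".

Looking at the pairs, the operation is to keep one character in every 3, starting at position 2 (positions 2nd, 5th, 8th, ...), then move the last character to the front.
For "gjavelin", step one produces "jen"; step two turns that into "nje".

nje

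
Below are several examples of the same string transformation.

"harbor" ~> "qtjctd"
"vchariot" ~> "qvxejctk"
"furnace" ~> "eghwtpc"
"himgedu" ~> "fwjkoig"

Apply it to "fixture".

The pattern: move the last 2 characters to the front (rotate right by 2), then shift every letter 2 places forward in the alphabet (wrapping around).
On "fixture": the first step gives "refixtu", and the second then gives "tghkzvw".

tghkzvw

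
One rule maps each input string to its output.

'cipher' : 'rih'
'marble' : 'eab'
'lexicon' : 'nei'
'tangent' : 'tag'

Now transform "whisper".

What's happening: move the last 2 characters to the front (rotate right by 2), then keep every other character starting from the second (positions 2nd, 4th, 6th, ...).
Applying that to "whisper" gives "rhs".
(Check on "lexicon": → "onlexic" → "nei" ✓)

rhs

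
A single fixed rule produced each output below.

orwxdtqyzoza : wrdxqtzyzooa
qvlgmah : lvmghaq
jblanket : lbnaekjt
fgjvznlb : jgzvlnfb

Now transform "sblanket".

lbnaekst

The rule is to move the first character to the end, then swap each adjacent pair of characters (1↔2, 3↔4, ...).
Working it through for "sblanket": intermediate "blankets", final "lbnaekst".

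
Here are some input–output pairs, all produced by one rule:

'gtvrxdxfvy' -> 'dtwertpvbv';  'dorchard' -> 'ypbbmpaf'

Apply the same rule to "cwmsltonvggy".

eewaukqjrmlt

The rule is to move the last 3 characters to the front (rotate right by 3), then shift every letter 2 places backward in the alphabet (wrapping around).
Working it through for "cwmsltonvggy": intermediate "ggycwmsltonv", final "eewaukqjrmlt".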